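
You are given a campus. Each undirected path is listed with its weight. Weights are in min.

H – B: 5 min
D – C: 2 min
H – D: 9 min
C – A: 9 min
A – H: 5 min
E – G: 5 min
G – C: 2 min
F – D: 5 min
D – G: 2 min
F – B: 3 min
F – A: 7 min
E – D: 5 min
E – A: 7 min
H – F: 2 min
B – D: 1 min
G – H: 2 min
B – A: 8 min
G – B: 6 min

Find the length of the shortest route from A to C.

9 min

Compare a few routes:
A - C: 9 = 9
A - B - D - C: 8+1+2 = 11
A - H - G - D - C: 5+2+2+2 = 11
Cheapest is A - C at 9 min.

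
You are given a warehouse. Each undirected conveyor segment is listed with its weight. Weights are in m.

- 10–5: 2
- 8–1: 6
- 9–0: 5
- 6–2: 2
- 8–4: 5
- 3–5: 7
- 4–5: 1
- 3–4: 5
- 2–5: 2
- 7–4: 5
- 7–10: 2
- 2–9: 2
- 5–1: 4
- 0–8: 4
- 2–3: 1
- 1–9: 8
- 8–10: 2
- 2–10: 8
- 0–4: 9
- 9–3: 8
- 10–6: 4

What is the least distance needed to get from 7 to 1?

8 m

Candidate routes:
7–4–5–1: 5+1+4 = 10
7–10–5–1: 2+2+4 = 8
The minimum is 8 m via 7–10–5–1.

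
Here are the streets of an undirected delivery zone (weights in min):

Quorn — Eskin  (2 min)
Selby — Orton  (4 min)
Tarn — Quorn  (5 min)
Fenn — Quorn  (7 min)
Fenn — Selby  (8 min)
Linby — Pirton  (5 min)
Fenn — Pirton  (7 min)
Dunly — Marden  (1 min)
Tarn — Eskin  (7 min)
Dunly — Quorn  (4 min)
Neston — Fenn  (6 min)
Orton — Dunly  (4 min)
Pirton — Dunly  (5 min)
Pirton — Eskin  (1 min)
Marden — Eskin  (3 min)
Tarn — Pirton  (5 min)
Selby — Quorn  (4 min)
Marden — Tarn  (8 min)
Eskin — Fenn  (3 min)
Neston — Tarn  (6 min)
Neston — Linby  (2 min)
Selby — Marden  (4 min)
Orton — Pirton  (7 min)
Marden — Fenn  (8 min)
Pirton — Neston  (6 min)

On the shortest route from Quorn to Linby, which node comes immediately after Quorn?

Candidate routes:
Quorn → Eskin → Pirton → Linby: 2+1+5 = 8
Quorn → Eskin → Pirton → Neston → Linby: 2+1+6+2 = 11
Quorn → Tarn → Neston → Linby: 5+6+2 = 13
Quorn → Eskin → Fenn → Neston → Linby: 2+3+6+2 = 13
Cheapest is Quorn → Eskin → Pirton → Linby at 8 min.
So from Quorn the first move is to Eskin.

Eskin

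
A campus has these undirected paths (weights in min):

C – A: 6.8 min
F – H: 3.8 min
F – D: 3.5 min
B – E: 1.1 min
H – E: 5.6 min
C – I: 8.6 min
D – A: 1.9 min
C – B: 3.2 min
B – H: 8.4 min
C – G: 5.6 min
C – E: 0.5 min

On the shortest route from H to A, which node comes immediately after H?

F

Compare a few routes:
H → E → C → A: 5.6+0.5+6.8 = 12.9
H → E → B → C → A: 5.6+1.1+3.2+6.8 = 16.7
H → B → E → C → A: 8.4+1.1+0.5+6.8 = 16.8
H → F → D → A: 3.8+3.5+1.9 = 9.2
The minimum is 9.2 min via H → F → D → A.
So from H the first move is to F.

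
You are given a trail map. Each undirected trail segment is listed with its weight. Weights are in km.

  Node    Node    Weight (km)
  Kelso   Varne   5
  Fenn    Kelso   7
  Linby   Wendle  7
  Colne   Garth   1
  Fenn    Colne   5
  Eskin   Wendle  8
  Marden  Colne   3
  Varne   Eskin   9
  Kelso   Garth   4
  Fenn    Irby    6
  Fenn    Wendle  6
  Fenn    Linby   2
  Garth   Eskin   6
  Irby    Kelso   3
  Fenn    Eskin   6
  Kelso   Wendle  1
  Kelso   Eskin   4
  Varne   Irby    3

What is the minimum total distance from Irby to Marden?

11 km

Compare a few routes:
Irby - Kelso - Garth - Colne - Marden: 3+4+1+3 = 11
Irby - Fenn - Colne - Marden: 6+5+3 = 14
The minimum is 11 km via Irby - Kelso - Garth - Colne - Marden.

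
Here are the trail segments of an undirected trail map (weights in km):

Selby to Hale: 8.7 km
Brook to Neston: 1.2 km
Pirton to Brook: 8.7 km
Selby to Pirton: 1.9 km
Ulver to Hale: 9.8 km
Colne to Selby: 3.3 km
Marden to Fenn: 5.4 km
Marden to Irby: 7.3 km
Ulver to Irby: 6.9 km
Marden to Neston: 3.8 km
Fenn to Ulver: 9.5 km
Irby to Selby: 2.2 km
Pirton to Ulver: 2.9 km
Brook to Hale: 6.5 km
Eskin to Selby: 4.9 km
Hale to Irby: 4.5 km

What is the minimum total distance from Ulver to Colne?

8.1 km

Candidate routes:
Ulver–Hale–Irby–Selby–Colne: 9.8+4.5+2.2+3.3 = 19.8
Ulver–Irby–Selby–Colne: 6.9+2.2+3.3 = 12.4
Ulver–Pirton–Selby–Colne: 2.9+1.9+3.3 = 8.1
Cheapest is Ulver–Pirton–Selby–Colne at 8.1 km.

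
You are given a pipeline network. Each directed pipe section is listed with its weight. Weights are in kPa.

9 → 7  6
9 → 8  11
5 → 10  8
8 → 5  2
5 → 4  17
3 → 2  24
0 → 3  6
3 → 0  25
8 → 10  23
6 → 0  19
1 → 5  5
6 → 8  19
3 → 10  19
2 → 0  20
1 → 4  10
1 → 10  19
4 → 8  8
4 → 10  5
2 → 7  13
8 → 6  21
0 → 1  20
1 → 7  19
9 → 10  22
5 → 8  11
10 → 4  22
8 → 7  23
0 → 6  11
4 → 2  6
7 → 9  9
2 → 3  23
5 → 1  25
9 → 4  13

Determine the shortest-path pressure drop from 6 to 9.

51 kPa

Compare a few routes:
6 → 8 → 5 → 4 → 2 → 7 → 9: 19+2+17+6+13+9 = 66
6 → 8 → 7 → 9: 19+23+9 = 51
6 → 0 → 1 → 7 → 9: 19+20+19+9 = 67
Cheapest is 6 → 8 → 7 → 9 at 51 kPa.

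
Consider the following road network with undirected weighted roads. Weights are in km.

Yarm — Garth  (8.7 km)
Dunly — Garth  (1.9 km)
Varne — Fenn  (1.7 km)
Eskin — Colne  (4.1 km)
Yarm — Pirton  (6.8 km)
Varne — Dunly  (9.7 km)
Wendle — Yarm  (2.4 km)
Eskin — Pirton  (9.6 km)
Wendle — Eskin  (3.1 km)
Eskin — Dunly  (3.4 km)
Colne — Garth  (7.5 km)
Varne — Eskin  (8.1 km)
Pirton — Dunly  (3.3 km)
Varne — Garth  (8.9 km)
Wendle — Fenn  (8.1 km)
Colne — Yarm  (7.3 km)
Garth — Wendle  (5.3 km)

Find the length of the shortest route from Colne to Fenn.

13.9 km

Candidate routes:
Colne → Eskin → Wendle → Fenn: 4.1+3.1+8.1 = 15.3
Colne → Eskin → Varne → Fenn: 4.1+8.1+1.7 = 13.9
The minimum is 13.9 km via Colne → Eskin → Varne → Fenn.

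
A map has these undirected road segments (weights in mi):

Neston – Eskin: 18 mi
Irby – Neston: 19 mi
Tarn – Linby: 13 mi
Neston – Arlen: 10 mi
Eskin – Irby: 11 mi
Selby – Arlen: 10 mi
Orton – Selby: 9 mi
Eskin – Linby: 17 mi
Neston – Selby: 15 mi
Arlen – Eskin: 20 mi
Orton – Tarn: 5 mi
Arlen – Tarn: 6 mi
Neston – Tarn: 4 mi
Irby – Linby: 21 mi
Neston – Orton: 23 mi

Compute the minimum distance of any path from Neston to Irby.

19 mi

Compare a few routes:
Neston–Eskin–Irby: 18+11 = 29
Neston–Irby: 19 = 19
The minimum is 19 mi via Neston–Irby.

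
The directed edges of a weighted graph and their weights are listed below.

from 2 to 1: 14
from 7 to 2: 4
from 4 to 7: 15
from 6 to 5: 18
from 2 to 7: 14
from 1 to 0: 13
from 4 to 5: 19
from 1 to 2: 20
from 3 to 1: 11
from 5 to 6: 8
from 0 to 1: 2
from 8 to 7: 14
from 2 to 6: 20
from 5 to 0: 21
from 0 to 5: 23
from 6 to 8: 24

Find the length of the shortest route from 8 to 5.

Compare a few routes:
8 → 7 → 2 → 6 → 5: 14+4+20+18 = 56
8 → 7 → 2 → 1 → 0 → 5: 14+4+14+13+23 = 68
Cheapest is 8 → 7 → 2 → 6 → 5 at 56.

56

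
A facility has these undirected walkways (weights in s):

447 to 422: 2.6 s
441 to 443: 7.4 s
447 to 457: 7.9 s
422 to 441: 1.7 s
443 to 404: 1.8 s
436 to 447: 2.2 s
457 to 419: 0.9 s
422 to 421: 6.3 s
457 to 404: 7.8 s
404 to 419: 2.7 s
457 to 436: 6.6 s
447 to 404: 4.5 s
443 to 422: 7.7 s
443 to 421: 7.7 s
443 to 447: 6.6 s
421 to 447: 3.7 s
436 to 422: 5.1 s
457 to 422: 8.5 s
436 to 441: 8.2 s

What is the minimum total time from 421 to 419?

10.9 s

Candidate routes:
421 - 447 - 457 - 419: 3.7+7.9+0.9 = 12.5
421 - 447 - 436 - 457 - 419: 3.7+2.2+6.6+0.9 = 13.4
421 - 447 - 404 - 419: 3.7+4.5+2.7 = 10.9
421 - 443 - 404 - 419: 7.7+1.8+2.7 = 12.2
The minimum is 10.9 s via 421 - 447 - 404 - 419.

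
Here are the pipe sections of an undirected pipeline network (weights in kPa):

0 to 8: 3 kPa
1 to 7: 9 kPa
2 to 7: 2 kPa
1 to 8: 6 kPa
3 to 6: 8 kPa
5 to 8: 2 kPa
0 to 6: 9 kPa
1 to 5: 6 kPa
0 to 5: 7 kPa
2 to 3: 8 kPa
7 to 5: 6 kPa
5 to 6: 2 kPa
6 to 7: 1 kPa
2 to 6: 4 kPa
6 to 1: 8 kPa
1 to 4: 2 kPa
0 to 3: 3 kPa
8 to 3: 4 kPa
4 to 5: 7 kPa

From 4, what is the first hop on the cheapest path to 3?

1

Candidate routes:
4 - 1 - 8 - 3: 2+6+4 = 12
4 - 5 - 8 - 3: 7+2+4 = 13
The minimum is 12 kPa via 4 - 1 - 8 - 3.
So from 4 the first move is to 1.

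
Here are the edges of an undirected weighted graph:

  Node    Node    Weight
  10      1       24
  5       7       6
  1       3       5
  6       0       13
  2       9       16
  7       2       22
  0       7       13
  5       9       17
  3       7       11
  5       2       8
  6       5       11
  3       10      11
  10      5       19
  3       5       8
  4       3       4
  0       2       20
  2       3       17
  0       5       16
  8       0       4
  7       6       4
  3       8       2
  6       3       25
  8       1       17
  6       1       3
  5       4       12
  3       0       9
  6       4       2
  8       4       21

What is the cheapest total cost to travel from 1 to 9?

30

Shortest distances from 1:
1: 0
6: 3  (via 1)
3: 5  (via 1)
4: 5  (via 6)
7: 7  (via 6)
8: 7  (via 3)
0: 11  (via 8)
5: 13  (via 3)
10: 16  (via 3)
2: 21  (via 5)
9: 30  (via 5)
Shortest route: 1–3–5–9 = 30.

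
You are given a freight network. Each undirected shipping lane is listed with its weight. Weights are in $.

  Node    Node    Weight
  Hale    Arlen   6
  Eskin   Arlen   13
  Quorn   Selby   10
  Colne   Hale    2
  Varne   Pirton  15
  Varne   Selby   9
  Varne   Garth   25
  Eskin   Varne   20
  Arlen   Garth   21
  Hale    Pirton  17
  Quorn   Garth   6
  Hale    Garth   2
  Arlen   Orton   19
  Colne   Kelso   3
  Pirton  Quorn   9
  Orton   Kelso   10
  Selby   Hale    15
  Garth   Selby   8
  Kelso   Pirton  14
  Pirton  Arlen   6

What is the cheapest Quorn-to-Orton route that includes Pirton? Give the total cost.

$33

Best Quorn to Pirton: Quorn → Pirton costing 9
Shortest Pirton→Orton: Pirton → Kelso → Orton = 24
Total via Pirton: 9 + 24 = $33.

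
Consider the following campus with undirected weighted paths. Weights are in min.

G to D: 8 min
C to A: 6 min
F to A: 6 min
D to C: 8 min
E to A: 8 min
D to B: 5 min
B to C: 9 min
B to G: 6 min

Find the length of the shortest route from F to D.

20 min

Compare a few routes:
F → A → C → D: 6+6+8 = 20
F → A → C → B → D: 6+6+9+5 = 26
The minimum is 20 min via F → A → C → D.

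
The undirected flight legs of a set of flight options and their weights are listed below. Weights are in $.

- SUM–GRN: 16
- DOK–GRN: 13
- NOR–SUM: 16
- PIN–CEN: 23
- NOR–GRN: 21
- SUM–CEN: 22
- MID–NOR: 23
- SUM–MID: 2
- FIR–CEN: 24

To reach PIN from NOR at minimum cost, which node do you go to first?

Compare a few routes:
NOR - SUM - CEN - PIN: 16+22+23 = 61
NOR - MID - SUM - CEN - PIN: 23+2+22+23 = 70
NOR - GRN - SUM - CEN - PIN: 21+16+22+23 = 82
Cheapest is NOR - SUM - CEN - PIN at $61.
So from NOR the first move is to SUM.

SUM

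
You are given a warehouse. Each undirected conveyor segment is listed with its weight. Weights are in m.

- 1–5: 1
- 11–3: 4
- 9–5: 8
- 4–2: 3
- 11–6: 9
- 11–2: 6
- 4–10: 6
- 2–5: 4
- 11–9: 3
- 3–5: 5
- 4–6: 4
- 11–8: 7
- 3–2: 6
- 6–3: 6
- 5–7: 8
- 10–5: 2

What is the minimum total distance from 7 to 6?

Compare a few routes:
7–5–3–2–4–6: 8+5+6+3+4 = 26
7–5–10–4–6: 8+2+6+4 = 20
7–5–2–3–6: 8+4+6+6 = 24
7–5–3–6: 8+5+6 = 19
The minimum is 19 m via 7–5–3–6.

19 m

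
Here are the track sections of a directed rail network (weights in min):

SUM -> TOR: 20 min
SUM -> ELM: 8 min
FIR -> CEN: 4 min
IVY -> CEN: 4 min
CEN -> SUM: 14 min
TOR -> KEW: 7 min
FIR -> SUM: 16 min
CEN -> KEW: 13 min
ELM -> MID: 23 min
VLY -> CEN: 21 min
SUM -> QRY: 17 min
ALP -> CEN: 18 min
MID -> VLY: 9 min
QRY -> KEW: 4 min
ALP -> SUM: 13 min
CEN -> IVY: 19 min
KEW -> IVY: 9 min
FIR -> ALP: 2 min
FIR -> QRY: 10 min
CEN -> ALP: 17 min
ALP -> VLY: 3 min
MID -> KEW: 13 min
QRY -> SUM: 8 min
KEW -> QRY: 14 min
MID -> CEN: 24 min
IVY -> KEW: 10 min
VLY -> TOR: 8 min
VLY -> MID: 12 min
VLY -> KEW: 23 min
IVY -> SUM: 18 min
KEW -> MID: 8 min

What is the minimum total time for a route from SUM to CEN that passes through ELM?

55 min

Shortest SUM→ELM: SUM → ELM = 8
Best ELM to CEN: ELM → MID → CEN costing 47
Total via ELM: 8 + 47 = 55 min.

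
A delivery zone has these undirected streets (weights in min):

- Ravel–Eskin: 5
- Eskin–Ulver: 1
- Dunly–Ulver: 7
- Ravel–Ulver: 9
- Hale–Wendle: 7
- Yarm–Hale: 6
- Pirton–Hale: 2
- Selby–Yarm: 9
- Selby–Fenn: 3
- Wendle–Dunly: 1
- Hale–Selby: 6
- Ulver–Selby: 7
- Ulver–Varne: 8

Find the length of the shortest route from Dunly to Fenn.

Shortest distances from Dunly:
Dunly: 0
Wendle: 1  (via Dunly)
Ulver: 7  (via Dunly)
Eskin: 8  (via Ulver)
Hale: 8  (via Wendle)
Pirton: 10  (via Hale)
Ravel: 13  (via Eskin)
Yarm: 14  (via Hale)
Selby: 14  (via Ulver)
Varne: 15  (via Ulver)
Fenn: 17  (via Selby)
Shortest route: Dunly → Ulver → Selby → Fenn = 17 min.

17 min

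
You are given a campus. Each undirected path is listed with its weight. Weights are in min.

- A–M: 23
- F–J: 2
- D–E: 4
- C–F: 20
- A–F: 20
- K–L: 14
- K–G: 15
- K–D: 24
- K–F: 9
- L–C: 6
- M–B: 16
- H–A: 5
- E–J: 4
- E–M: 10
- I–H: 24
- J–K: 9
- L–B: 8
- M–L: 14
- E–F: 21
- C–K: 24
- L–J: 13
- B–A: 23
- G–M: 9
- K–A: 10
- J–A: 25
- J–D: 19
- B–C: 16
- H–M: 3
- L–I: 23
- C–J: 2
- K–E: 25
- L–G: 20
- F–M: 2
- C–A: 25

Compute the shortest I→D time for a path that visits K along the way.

54 min

Best I to K: I → L → K costing 37
Best K to D: K → J → E → D costing 17
Total via K: 37 + 17 = 54 min.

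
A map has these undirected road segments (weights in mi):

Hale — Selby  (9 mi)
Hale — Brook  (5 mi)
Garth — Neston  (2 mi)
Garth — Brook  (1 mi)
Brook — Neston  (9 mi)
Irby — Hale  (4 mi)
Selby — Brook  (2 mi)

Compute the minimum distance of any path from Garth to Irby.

Candidate routes:
Garth - Brook - Selby - Hale - Irby: 1+2+9+4 = 16
Garth - Brook - Hale - Irby: 1+5+4 = 10
The minimum is 10 mi via Garth - Brook - Hale - Irby.

10 mi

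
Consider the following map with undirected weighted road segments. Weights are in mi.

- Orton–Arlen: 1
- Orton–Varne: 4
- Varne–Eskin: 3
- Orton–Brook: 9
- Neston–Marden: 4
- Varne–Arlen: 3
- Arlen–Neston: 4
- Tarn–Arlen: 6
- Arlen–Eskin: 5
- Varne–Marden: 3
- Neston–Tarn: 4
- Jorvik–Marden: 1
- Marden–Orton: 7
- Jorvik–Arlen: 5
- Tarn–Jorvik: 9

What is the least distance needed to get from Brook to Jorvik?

Enumerating some paths:
Brook → Orton → Arlen → Varne → Marden → Jorvik: 9+1+3+3+1 = 17
Brook → Orton → Arlen → Jorvik: 9+1+5 = 15
Brook → Orton → Varne → Marden → Jorvik: 9+4+3+1 = 17
The minimum is 15 mi via Brook → Orton → Arlen → Jorvik.

15 mi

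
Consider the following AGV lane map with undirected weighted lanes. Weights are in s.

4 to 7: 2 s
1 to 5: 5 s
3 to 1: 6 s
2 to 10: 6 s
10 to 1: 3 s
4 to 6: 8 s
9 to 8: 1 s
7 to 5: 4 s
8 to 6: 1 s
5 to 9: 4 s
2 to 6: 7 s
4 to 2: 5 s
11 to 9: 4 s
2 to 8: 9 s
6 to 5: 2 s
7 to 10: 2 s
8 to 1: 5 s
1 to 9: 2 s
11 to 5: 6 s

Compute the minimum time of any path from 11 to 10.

9 s

Enumerating some paths:
11 - 9 - 1 - 10: 4+2+3 = 9
11 - 9 - 8 - 1 - 10: 4+1+5+3 = 13
11 - 5 - 7 - 10: 6+4+2 = 12
11 - 9 - 8 - 6 - 5 - 7 - 10: 4+1+1+2+4+2 = 14
The minimum is 9 s via 11 - 9 - 1 - 10.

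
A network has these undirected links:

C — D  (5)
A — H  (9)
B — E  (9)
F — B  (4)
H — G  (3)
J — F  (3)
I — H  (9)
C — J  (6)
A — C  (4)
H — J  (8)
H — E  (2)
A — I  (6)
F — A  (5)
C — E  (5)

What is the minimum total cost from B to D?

Candidate routes:
B → E → C → D: 9+5+5 = 19
B → F → J → H → E → C → D: 4+3+8+2+5+5 = 27
B → E → H → A → C → D: 9+2+9+4+5 = 29
B → F → J → C → D: 4+3+6+5 = 18
Cheapest is B → F → J → C → D at 18.

18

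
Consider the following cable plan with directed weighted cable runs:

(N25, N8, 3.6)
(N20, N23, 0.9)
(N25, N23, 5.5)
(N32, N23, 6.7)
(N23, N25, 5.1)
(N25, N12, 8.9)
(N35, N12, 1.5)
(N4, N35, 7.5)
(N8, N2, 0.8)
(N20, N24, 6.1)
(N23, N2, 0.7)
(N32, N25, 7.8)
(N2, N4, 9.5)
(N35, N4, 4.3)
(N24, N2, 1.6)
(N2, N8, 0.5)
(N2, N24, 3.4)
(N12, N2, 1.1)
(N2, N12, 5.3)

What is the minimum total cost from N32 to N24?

Running Dijkstra from N32:
N32: 0
N23: 6.7  (via N32)
N2: 7.4  (via N23)
N25: 7.8  (via N32)
N8: 7.9  (via N2)
N24: 10.8  (via N2)
Shortest route: N32 → N23 → N2 → N24 = 10.8.

10.8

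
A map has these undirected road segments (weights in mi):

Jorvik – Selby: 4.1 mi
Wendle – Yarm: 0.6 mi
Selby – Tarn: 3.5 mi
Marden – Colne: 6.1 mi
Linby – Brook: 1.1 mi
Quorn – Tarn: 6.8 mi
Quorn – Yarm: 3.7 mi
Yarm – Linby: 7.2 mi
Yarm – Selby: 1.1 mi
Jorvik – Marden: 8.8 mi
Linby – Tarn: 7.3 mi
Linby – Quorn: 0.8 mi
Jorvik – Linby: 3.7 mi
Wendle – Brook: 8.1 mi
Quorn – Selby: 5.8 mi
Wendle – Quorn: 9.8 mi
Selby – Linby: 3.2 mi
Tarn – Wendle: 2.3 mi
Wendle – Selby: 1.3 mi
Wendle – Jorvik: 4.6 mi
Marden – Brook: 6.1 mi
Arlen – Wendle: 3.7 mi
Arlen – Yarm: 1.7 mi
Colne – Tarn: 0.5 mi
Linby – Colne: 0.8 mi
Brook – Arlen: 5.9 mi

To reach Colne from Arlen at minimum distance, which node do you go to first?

Candidate routes:
Arlen - Yarm - Selby - Tarn - Colne: 1.7+1.1+3.5+0.5 = 6.8
Arlen - Yarm - Wendle - Tarn - Colne: 1.7+0.6+2.3+0.5 = 5.1
Arlen - Wendle - Tarn - Colne: 3.7+2.3+0.5 = 6.5
Cheapest is Arlen - Yarm - Wendle - Tarn - Colne at 5.1 mi.
So from Arlen the first move is to Yarm.

Yarm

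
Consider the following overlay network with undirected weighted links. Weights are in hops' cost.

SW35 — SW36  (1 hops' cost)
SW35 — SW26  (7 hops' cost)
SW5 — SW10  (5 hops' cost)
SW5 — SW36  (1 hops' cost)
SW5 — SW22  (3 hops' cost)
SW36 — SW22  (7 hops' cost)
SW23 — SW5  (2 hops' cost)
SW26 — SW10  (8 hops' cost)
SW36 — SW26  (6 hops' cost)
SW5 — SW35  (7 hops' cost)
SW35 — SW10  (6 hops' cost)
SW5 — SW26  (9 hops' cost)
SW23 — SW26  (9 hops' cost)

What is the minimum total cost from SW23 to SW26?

Settle nodes by increasing distance from SW23:
SW23: 0
SW5: 2  (via SW23)
SW36: 3  (via SW5)
SW35: 4  (via SW36)
SW22: 5  (via SW5)
SW10: 7  (via SW5)
SW26: 9  (via SW23)
Shortest route: SW23 → SW26 = 9 hops' cost.

9 hops' cost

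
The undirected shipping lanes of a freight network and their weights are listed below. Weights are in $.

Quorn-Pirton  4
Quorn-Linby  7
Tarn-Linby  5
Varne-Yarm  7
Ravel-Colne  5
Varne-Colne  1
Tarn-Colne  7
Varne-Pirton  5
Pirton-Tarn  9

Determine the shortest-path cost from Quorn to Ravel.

$15

Enumerating some paths:
Quorn–Linby–Tarn–Colne–Ravel: 7+5+7+5 = 24
Quorn–Pirton–Varne–Colne–Ravel: 4+5+1+5 = 15
Cheapest is Quorn–Pirton–Varne–Colne–Ravel at $15.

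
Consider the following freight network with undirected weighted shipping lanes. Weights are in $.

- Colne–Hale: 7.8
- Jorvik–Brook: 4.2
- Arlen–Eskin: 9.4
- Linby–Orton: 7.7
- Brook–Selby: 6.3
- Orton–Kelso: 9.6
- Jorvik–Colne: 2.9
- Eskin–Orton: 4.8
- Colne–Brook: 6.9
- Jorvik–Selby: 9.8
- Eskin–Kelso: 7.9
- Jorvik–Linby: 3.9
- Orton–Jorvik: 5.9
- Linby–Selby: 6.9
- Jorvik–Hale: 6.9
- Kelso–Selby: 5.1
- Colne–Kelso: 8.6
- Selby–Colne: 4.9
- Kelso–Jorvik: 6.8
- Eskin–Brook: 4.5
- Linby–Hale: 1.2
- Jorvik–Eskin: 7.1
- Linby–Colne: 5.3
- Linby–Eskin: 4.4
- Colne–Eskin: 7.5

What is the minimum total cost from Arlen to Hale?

$15

Candidate routes:
Arlen - Eskin - Brook - Jorvik - Linby - Hale: 9.4+4.5+4.2+3.9+1.2 = 23.2
Arlen - Eskin - Linby - Hale: 9.4+4.4+1.2 = 15
Arlen - Eskin - Jorvik - Linby - Hale: 9.4+7.1+3.9+1.2 = 21.6
Arlen - Eskin - Orton - Linby - Hale: 9.4+4.8+7.7+1.2 = 23.1
The minimum is $15 via Arlen - Eskin - Linby - Hale.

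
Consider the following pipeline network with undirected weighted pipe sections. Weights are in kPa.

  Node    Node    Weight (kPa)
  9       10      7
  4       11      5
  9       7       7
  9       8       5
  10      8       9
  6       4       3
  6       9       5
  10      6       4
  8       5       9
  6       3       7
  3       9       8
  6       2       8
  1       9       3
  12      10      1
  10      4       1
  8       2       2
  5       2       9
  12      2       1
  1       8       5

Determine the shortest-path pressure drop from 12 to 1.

Candidate routes:
12–2–8–9–1: 1+2+5+3 = 11
12–2–8–1: 1+2+5 = 8
The minimum is 8 kPa via 12–2–8–1.

8 kPa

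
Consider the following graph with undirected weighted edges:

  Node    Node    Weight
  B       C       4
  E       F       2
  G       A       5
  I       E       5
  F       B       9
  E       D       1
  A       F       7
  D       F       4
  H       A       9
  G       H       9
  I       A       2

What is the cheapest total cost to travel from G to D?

13

Settle nodes by increasing distance from G:
G: 0
A: 5  (via G)
I: 7  (via A)
H: 9  (via G)
E: 12  (via I)
F: 12  (via A)
D: 13  (via E)
Shortest route: G–A–I–E–D = 13.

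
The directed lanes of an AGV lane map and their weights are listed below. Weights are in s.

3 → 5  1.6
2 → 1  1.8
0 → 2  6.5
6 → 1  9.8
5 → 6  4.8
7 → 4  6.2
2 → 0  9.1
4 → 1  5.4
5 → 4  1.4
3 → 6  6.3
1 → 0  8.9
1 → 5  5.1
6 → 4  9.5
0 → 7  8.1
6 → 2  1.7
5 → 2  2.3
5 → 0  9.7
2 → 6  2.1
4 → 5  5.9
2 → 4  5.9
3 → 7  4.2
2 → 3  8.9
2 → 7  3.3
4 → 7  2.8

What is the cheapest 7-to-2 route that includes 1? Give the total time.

19 s

Best 7 to 1: 7–4–1 costing 11.6
Shortest 1→2: 1–5–2 = 7.4
Total via 1: 11.6 + 7.4 = 19 s.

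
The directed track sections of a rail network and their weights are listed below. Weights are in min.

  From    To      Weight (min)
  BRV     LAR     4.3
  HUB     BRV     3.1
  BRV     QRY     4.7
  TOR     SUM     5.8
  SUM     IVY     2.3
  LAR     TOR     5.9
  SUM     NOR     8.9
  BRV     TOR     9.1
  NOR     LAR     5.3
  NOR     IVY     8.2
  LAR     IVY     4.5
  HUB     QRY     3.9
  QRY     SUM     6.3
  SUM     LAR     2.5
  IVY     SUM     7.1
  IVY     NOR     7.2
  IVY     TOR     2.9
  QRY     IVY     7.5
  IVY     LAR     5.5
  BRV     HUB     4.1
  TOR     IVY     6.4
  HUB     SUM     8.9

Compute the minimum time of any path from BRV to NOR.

16 min

Shortest distances from BRV:
BRV: 0
HUB: 4.1  (via BRV)
LAR: 4.3  (via BRV)
QRY: 4.7  (via BRV)
IVY: 8.8  (via LAR)
TOR: 9.1  (via BRV)
SUM: 11  (via QRY)
NOR: 16  (via IVY)
Shortest route: BRV → LAR → IVY → NOR = 16 min.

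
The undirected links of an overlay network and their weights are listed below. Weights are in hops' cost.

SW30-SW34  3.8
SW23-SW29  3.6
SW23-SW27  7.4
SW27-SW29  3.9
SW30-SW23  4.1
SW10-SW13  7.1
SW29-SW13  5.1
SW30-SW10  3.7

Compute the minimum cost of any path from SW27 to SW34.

Settle nodes by increasing distance from SW27:
SW27: 0
SW29: 3.9  (via SW27)
SW23: 7.4  (via SW27)
SW13: 9  (via SW29)
SW30: 11.5  (via SW23)
SW10: 15.2  (via SW30)
SW34: 15.3  (via SW30)
Shortest route: SW27 → SW23 → SW30 → SW34 = 15.3 hops' cost.

15.3 hops' cost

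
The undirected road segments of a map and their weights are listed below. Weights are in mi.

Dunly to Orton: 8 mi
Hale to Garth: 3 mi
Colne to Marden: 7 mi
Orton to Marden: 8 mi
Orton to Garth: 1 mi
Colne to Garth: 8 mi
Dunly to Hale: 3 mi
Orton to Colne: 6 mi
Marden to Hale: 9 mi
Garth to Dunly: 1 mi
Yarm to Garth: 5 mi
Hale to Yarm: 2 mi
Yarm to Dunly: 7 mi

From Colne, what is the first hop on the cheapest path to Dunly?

Compare a few routes:
Colne → Garth → Dunly: 8+1 = 9
Colne → Orton → Garth → Hale → Dunly: 6+1+3+3 = 13
Colne → Orton → Garth → Dunly: 6+1+1 = 8
Cheapest is Colne → Orton → Garth → Dunly at 8 mi.
So from Colne the first move is to Orton.

Orton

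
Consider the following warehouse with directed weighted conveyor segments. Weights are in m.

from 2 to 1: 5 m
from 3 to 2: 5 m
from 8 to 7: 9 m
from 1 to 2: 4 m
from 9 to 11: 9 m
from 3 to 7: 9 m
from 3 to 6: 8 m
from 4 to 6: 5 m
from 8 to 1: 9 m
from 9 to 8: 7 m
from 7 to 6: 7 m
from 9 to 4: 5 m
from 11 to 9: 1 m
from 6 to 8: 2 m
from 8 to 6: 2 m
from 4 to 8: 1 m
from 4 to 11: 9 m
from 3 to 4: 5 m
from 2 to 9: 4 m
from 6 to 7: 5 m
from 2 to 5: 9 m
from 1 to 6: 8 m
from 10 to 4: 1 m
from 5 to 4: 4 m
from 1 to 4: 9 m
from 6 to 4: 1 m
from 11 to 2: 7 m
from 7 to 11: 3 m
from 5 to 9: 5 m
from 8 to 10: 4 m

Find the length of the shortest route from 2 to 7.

17 m

Settle nodes by increasing distance from 2:
2: 0
9: 4  (via 2)
1: 5  (via 2)
4: 9  (via 9)
5: 9  (via 2)
8: 10  (via 4)
6: 12  (via 8)
11: 13  (via 9)
10: 14  (via 8)
7: 17  (via 6)
Shortest route: 2–9–4–8–6–7 = 17 m.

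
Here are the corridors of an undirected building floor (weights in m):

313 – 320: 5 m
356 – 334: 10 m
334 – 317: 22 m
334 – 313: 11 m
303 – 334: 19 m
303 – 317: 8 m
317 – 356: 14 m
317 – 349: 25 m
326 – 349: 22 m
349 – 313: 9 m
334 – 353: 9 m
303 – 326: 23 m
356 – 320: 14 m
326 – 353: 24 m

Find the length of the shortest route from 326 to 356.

Running Dijkstra from 326:
326: 0
349: 22  (via 326)
303: 23  (via 326)
353: 24  (via 326)
317: 31  (via 303)
313: 31  (via 349)
334: 33  (via 353)
320: 36  (via 313)
356: 43  (via 334)
Shortest route: 326–353–334–356 = 43 m.

43 m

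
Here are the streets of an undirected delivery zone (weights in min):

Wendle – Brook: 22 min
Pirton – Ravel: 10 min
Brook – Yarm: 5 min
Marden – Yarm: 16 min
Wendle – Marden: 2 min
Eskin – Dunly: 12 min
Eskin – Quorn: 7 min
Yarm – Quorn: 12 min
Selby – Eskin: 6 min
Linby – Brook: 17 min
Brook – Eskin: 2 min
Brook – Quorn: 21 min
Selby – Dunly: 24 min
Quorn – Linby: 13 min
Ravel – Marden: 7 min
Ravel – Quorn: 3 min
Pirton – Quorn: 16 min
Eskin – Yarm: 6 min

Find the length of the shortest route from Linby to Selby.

Candidate routes:
Linby–Quorn–Eskin–Selby: 13+7+6 = 26
Linby–Brook–Eskin–Selby: 17+2+6 = 25
Cheapest is Linby–Brook–Eskin–Selby at 25 min.

25 min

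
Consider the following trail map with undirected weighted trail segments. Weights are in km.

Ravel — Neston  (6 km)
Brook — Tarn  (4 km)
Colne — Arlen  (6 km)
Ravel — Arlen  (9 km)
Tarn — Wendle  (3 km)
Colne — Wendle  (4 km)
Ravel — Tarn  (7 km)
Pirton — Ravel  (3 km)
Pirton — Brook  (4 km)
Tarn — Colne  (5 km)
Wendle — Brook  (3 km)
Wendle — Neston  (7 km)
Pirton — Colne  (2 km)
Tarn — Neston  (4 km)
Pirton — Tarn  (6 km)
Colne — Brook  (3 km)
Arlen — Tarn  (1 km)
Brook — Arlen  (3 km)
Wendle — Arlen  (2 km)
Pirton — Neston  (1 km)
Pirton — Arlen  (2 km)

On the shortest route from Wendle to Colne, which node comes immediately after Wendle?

Colne

Enumerating some paths:
Wendle–Arlen–Pirton–Colne: 2+2+2 = 6
Wendle–Brook–Colne: 3+3 = 6
Wendle–Colne: 4 = 4
The minimum is 4 km via Wendle–Colne.
So from Wendle the first move is to Colne.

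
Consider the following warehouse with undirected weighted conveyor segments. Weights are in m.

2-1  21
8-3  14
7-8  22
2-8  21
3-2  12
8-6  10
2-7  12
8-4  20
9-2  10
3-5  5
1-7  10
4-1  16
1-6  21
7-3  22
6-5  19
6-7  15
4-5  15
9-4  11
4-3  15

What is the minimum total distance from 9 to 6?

Settle nodes by increasing distance from 9:
9: 0
2: 10  (via 9)
4: 11  (via 9)
3: 22  (via 2)
7: 22  (via 2)
5: 26  (via 4)
1: 27  (via 4)
8: 31  (via 2)
6: 37  (via 7)
Shortest route: 9 → 2 → 7 → 6 = 37 m.

37 m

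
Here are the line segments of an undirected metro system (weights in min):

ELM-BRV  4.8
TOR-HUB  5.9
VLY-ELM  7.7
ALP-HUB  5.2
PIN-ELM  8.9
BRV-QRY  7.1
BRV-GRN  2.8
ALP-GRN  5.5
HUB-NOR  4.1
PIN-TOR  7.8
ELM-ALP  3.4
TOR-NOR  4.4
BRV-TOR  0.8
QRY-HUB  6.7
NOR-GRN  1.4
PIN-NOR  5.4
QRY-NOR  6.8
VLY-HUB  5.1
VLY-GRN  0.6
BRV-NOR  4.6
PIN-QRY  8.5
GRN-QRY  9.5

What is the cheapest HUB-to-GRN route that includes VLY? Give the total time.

Shortest HUB→VLY: HUB → VLY = 5.1
Best VLY to GRN: VLY → GRN costing 0.6
Total via VLY: 5.1 + 0.6 = 5.7 min.

5.7 min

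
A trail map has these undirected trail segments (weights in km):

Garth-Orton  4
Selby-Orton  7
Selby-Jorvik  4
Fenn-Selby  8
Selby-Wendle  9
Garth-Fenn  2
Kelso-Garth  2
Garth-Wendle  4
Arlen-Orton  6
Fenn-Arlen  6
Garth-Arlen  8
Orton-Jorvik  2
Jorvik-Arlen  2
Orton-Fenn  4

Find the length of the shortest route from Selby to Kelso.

Candidate routes:
Selby → Orton → Garth → Kelso: 7+4+2 = 13
Selby → Jorvik → Orton → Fenn → Garth → Kelso: 4+2+4+2+2 = 14
Selby → Jorvik → Orton → Garth → Kelso: 4+2+4+2 = 12
Cheapest is Selby → Jorvik → Orton → Garth → Kelso at 12 km.

12 km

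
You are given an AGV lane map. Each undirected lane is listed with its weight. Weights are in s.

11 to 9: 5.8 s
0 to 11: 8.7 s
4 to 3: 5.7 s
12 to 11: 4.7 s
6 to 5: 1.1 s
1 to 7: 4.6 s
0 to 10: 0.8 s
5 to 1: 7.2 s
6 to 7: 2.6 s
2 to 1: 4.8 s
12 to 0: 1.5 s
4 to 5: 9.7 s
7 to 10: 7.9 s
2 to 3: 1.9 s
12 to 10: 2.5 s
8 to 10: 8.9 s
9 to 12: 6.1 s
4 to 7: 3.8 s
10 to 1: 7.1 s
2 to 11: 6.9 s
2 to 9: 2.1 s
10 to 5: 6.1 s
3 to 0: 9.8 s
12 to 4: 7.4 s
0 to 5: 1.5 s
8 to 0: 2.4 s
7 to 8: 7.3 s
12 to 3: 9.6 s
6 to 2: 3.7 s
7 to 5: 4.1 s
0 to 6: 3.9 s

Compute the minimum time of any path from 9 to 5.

6.9 s

Compare a few routes:
9–12–0–5: 6.1+1.5+1.5 = 9.1
9–2–6–5: 2.1+3.7+1.1 = 6.9
Cheapest is 9–2–6–5 at 6.9 s.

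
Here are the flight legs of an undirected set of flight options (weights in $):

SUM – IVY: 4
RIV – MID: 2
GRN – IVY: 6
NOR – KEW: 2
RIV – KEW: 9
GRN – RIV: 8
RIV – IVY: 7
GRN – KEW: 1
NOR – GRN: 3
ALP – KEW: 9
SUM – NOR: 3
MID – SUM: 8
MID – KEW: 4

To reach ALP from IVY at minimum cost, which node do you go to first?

GRN

Candidate routes:
IVY - SUM - NOR - KEW - ALP: 4+3+2+9 = 18
IVY - GRN - NOR - KEW - ALP: 6+3+2+9 = 20
IVY - GRN - KEW - ALP: 6+1+9 = 16
IVY - SUM - NOR - GRN - KEW - ALP: 4+3+3+1+9 = 20
The minimum is $16 via IVY - GRN - KEW - ALP.
So from IVY the first move is to GRN.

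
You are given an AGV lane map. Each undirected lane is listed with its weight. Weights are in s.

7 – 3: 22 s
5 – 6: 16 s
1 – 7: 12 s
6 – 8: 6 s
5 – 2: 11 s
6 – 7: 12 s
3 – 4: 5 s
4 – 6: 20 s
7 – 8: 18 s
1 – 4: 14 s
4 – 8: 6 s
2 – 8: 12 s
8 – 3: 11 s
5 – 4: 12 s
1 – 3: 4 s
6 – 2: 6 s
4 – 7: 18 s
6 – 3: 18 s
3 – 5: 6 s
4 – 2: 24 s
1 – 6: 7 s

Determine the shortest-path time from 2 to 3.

17 s

Compare a few routes:
2 - 6 - 8 - 3: 6+6+11 = 23
2 - 5 - 3: 11+6 = 17
2 - 6 - 8 - 4 - 3: 6+6+6+5 = 23
Cheapest is 2 - 5 - 3 at 17 s.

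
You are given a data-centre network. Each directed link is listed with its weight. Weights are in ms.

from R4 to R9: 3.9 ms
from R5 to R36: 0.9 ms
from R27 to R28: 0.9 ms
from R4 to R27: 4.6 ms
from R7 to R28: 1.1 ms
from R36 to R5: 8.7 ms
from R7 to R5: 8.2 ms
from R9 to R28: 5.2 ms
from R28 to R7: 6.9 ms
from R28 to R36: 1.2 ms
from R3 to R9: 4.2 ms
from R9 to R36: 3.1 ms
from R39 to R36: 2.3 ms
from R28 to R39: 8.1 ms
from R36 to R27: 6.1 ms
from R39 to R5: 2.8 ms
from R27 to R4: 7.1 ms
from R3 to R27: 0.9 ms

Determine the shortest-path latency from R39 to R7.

16.2 ms

Enumerating some paths:
R39 - R36 - R27 - R28 - R7: 2.3+6.1+0.9+6.9 = 16.2
R39 - R36 - R27 - R4 - R9 - R28 - R7: 2.3+6.1+7.1+3.9+5.2+6.9 = 31.5
R39 - R5 - R36 - R27 - R28 - R7: 2.8+0.9+6.1+0.9+6.9 = 17.6
The minimum is 16.2 ms via R39 - R36 - R27 - R28 - R7.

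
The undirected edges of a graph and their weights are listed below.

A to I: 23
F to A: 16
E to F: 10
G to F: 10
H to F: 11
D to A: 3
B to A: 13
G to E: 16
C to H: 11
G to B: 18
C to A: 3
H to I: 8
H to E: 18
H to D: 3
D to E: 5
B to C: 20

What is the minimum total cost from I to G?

29

Candidate routes:
I–H–D–A–F–G: 8+3+3+16+10 = 40
I–H–F–G: 8+11+10 = 29
I–H–D–E–G: 8+3+5+16 = 32
I–H–D–E–F–G: 8+3+5+10+10 = 36
The minimum is 29 via I–H–F–G.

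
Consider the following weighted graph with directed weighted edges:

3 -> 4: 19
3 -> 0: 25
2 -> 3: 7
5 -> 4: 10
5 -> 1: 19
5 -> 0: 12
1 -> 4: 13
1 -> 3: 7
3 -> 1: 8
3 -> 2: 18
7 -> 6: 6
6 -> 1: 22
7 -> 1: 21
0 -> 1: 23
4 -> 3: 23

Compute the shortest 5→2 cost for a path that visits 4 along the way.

51

Shortest 5→4: 5 → 4 = 10
Shortest 4→2: 4 → 3 → 2 = 41
Total via 4: 10 + 41 = 51.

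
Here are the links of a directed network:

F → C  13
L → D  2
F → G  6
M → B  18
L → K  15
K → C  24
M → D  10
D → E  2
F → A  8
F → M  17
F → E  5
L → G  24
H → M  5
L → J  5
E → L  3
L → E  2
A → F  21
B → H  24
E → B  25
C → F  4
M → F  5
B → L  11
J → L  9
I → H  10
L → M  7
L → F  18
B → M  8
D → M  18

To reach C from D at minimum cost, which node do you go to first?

Candidate routes:
D - M - F - C: 18+5+13 = 36
D - E - L - K - C: 2+3+15+24 = 44
D - E - L - F - C: 2+3+18+13 = 36
D - E - L - M - F - C: 2+3+7+5+13 = 30
Cheapest is D - E - L - M - F - C at 30.
So from D the first move is to E.

E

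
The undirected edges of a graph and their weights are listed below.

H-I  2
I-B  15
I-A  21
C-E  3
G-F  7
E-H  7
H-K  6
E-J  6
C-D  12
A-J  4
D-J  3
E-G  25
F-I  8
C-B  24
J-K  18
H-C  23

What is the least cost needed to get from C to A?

13

Shortest distances from C:
C: 0
E: 3  (via C)
J: 9  (via E)
H: 10  (via E)
D: 12  (via C)
I: 12  (via H)
A: 13  (via J)
Shortest route: C → E → J → A = 13.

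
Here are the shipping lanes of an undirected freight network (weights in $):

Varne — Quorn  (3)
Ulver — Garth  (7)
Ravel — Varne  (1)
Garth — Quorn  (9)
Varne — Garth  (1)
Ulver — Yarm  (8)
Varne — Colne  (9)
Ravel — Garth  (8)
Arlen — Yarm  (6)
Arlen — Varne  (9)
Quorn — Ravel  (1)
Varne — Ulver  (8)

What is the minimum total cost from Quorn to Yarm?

$17

Enumerating some paths:
Quorn - Ravel - Varne - Ulver - Yarm: 1+1+8+8 = 18
Quorn - Ravel - Varne - Garth - Ulver - Yarm: 1+1+1+7+8 = 18
Quorn - Ravel - Varne - Arlen - Yarm: 1+1+9+6 = 17
Quorn - Varne - Arlen - Yarm: 3+9+6 = 18
The minimum is $17 via Quorn - Ravel - Varne - Arlen - Yarm.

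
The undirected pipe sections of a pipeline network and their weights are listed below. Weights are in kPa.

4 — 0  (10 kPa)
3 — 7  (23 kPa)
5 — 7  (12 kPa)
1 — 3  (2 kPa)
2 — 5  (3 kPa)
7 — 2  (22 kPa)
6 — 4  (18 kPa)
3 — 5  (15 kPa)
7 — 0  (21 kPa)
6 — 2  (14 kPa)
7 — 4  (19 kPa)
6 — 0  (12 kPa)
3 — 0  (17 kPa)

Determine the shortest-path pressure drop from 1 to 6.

Settle nodes by increasing distance from 1:
1: 0
3: 2  (via 1)
5: 17  (via 3)
0: 19  (via 3)
2: 20  (via 5)
7: 25  (via 3)
4: 29  (via 0)
6: 31  (via 0)
Shortest route: 1–3–0–6 = 31 kPa.

31 kPa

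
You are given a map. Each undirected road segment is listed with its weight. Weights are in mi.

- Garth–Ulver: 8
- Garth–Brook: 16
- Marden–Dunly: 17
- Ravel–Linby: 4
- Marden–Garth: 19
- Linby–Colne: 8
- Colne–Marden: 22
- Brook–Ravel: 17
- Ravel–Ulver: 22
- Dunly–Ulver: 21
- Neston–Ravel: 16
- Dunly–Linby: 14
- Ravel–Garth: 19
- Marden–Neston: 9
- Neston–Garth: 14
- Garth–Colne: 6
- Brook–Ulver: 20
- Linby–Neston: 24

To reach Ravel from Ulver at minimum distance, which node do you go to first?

Ravel

Compare a few routes:
Ulver - Garth - Ravel: 8+19 = 27
Ulver - Ravel: 22 = 22
Ulver - Garth - Colne - Linby - Ravel: 8+6+8+4 = 26
Ulver - Brook - Ravel: 20+17 = 37
Cheapest is Ulver - Ravel at 22 mi.
So from Ulver the first move is to Ravel.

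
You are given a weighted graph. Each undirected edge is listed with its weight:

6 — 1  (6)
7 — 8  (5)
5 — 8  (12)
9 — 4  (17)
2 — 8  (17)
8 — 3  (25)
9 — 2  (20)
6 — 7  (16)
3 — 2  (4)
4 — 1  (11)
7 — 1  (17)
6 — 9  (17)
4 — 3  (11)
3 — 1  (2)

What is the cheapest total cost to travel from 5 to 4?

44

Settle nodes by increasing distance from 5:
5: 0
8: 12  (via 5)
7: 17  (via 8)
2: 29  (via 8)
3: 33  (via 2)
6: 33  (via 7)
1: 34  (via 7)
4: 44  (via 3)
Shortest route: 5 → 8 → 2 → 3 → 4 = 44.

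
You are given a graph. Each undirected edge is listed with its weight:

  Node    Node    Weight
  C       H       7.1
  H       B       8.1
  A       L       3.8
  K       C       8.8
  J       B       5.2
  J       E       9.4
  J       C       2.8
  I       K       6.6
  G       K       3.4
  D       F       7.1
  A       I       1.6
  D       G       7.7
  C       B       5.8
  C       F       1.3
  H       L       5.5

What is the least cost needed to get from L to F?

13.9

Running Dijkstra from L:
L: 0
A: 3.8  (via L)
I: 5.4  (via A)
H: 5.5  (via L)
K: 12  (via I)
C: 12.6  (via H)
B: 13.6  (via H)
F: 13.9  (via C)
Shortest route: L → H → C → F = 13.9.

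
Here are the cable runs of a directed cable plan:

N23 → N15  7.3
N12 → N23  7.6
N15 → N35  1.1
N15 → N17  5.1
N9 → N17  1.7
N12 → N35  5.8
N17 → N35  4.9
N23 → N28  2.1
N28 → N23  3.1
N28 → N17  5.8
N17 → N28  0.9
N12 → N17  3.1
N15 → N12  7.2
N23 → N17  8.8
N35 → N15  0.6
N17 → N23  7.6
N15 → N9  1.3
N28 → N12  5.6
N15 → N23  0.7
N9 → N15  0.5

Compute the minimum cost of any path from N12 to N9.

7.7

Candidate routes:
N12–N17–N35–N15–N9: 3.1+4.9+0.6+1.3 = 9.9
N12–N35–N15–N9: 5.8+0.6+1.3 = 7.7
Cheapest is N12–N35–N15–N9 at 7.7.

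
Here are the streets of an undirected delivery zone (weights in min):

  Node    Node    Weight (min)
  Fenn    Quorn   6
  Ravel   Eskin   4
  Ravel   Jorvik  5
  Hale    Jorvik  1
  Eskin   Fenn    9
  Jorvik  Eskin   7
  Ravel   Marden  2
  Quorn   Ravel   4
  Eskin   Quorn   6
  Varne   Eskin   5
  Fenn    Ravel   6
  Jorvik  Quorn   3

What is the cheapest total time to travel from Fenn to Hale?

Compare a few routes:
Fenn - Ravel - Quorn - Jorvik - Hale: 6+4+3+1 = 14
Fenn - Quorn - Jorvik - Hale: 6+3+1 = 10
Fenn - Ravel - Jorvik - Hale: 6+5+1 = 12
Cheapest is Fenn - Quorn - Jorvik - Hale at 10 min.

10 min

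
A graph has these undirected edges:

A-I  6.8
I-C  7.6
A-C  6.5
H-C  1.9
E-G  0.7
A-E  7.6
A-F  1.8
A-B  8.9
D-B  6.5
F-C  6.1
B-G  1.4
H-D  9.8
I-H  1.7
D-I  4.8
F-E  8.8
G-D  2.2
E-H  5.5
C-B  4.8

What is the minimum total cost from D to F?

11.7

Candidate routes:
D–G–E–F: 2.2+0.7+8.8 = 11.7
D–I–A–F: 4.8+6.8+1.8 = 13.4
D–G–E–A–F: 2.2+0.7+7.6+1.8 = 12.3
The minimum is 11.7 via D–G–E–F.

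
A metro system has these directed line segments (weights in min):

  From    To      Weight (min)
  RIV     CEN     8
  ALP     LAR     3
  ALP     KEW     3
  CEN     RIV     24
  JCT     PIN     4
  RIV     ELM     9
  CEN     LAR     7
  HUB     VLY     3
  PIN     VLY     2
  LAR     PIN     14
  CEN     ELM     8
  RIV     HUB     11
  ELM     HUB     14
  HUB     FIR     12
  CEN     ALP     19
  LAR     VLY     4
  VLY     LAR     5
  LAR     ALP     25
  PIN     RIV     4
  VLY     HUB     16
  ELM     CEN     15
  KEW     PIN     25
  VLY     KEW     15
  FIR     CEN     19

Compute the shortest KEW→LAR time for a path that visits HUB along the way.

Shortest KEW→HUB: KEW–PIN–RIV–HUB = 40
Best HUB to LAR: HUB–VLY–LAR costing 8
Total via HUB: 40 + 8 = 48 min.

48 min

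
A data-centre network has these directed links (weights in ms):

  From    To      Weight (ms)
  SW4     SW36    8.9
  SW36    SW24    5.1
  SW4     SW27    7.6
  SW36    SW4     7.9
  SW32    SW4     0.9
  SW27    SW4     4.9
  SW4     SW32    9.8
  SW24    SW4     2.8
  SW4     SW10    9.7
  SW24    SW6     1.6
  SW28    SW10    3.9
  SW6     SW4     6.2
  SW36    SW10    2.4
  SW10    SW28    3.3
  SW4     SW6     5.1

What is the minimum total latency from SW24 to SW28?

15.8 ms

Compare a few routes:
SW24 - SW4 - SW10 - SW28: 2.8+9.7+3.3 = 15.8
SW24 - SW4 - SW36 - SW10 - SW28: 2.8+8.9+2.4+3.3 = 17.4
SW24 - SW6 - SW4 - SW10 - SW28: 1.6+6.2+9.7+3.3 = 20.8
The minimum is 15.8 ms via SW24 - SW4 - SW10 - SW28.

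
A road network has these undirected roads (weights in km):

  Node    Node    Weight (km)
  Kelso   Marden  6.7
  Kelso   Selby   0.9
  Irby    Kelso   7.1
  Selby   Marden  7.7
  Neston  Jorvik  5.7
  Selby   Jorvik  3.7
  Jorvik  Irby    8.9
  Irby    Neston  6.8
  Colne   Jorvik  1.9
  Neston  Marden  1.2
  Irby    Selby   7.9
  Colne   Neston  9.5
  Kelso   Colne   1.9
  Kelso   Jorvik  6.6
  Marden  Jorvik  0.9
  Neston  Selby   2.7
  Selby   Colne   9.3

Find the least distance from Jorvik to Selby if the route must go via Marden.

Shortest Jorvik→Marden: Jorvik–Marden = 0.9
Best Marden to Selby: Marden–Neston–Selby costing 3.9
Total via Marden: 0.9 + 3.9 = 4.8 km.

4.8 km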